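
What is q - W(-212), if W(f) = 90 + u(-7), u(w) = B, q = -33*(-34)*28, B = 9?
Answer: 31317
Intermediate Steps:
q = 31416 (q = 1122*28 = 31416)
u(w) = 9
W(f) = 99 (W(f) = 90 + 9 = 99)
q - W(-212) = 31416 - 1*99 = 31416 - 99 = 31317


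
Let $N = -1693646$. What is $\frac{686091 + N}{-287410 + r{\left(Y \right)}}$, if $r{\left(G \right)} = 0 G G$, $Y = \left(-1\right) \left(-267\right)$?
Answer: $\frac{201511}{57482} \approx 3.5056$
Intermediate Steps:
$Y = 267$
$r{\left(G \right)} = 0$ ($r{\left(G \right)} = 0 G = 0$)
$\frac{686091 + N}{-287410 + r{\left(Y \right)}} = \frac{686091 - 1693646}{-287410 + 0} = - \frac{1007555}{-287410} = \left(-1007555\right) \left(- \frac{1}{287410}\right) = \frac{201511}{57482}$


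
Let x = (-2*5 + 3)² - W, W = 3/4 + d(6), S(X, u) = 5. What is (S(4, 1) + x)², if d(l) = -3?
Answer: 50625/16 ≈ 3164.1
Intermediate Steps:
W = -9/4 (W = 3/4 - 3 = (¼)*3 - 3 = ¾ - 3 = -9/4 ≈ -2.2500)
x = 205/4 (x = (-2*5 + 3)² - 1*(-9/4) = (-10 + 3)² + 9/4 = (-7)² + 9/4 = 49 + 9/4 = 205/4 ≈ 51.250)
(S(4, 1) + x)² = (5 + 205/4)² = (225/4)² = 50625/16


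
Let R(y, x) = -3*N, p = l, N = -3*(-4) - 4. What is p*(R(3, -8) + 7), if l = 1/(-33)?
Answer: 17/33 ≈ 0.51515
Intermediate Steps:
N = 8 (N = 12 - 4 = 8)
l = -1/33 ≈ -0.030303
p = -1/33 ≈ -0.030303
R(y, x) = -24 (R(y, x) = -3*8 = -24)
p*(R(3, -8) + 7) = -(-24 + 7)/33 = -1/33*(-17) = 17/33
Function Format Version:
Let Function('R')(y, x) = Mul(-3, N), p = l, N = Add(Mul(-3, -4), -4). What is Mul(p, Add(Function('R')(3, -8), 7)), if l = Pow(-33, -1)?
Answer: Rational(17, 33) ≈ 0.51515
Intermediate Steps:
N = 8 (N = Add(12, -4) = 8)
l = Rational(-1, 33) ≈ -0.030303
p = Rational(-1, 33) ≈ -0.030303
Function('R')(y, x) = -24 (Function('R')(y, x) = Mul(-3, 8) = -24)
Mul(p, Add(Function('R')(3, -8), 7)) = Mul(Rational(-1, 33), Add(-24, 7)) = Mul(Rational(-1, 33), -17) = Rational(17, 33)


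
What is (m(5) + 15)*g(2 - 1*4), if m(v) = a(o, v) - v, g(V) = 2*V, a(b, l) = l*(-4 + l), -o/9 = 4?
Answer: -60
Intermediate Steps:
o = -36 (o = -9*4 = -36)
m(v) = -v + v*(-4 + v) (m(v) = v*(-4 + v) - v = -v + v*(-4 + v))
(m(5) + 15)*g(2 - 1*4) = (5*(-5 + 5) + 15)*(2*(2 - 1*4)) = (5*0 + 15)*(2*(2 - 4)) = (0 + 15)*(2*(-2)) = 15*(-4) = -60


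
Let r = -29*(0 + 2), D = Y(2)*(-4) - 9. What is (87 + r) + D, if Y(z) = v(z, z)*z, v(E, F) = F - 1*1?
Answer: 12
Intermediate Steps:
v(E, F) = -1 + F (v(E, F) = F - 1 = -1 + F)
Y(z) = z*(-1 + z) (Y(z) = (-1 + z)*z = z*(-1 + z))
D = -17 (D = (2*(-1 + 2))*(-4) - 9 = (2*1)*(-4) - 9 = 2*(-4) - 9 = -8 - 9 = -17)
r = -58 (r = -29*2 = -58)
(87 + r) + D = (87 - 58) - 17 = 29 - 17 = 12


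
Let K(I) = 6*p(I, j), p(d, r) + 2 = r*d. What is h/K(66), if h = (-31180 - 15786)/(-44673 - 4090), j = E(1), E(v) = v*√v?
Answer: 23483/9362496 ≈ 0.0025082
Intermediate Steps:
E(v) = v^(3/2)
j = 1 (j = 1^(3/2) = 1)
p(d, r) = -2 + d*r (p(d, r) = -2 + r*d = -2 + d*r)
h = 46966/48763 (h = -46966/(-48763) = -46966*(-1/48763) = 46966/48763 ≈ 0.96315)
K(I) = -12 + 6*I (K(I) = 6*(-2 + I*1) = 6*(-2 + I) = -12 + 6*I)
h/K(66) = 46966/(48763*(-12 + 6*66)) = 46966/(48763*(-12 + 396)) = (46966/48763)/384 = (46966/48763)*(1/384) = 23483/9362496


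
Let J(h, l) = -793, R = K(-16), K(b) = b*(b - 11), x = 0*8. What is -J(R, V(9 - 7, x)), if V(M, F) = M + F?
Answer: 793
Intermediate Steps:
x = 0
K(b) = b*(-11 + b)
R = 432 (R = -16*(-11 - 16) = -16*(-27) = 432)
V(M, F) = F + M
-J(R, V(9 - 7, x)) = -1*(-793) = 793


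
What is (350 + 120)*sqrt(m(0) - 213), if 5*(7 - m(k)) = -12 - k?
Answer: 94*I*sqrt(5090) ≈ 6706.4*I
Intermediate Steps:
m(k) = 47/5 + k/5 (m(k) = 7 - (-12 - k)/5 = 7 + (12/5 + k/5) = 47/5 + k/5)
(350 + 120)*sqrt(m(0) - 213) = (350 + 120)*sqrt((47/5 + (1/5)*0) - 213) = 470*sqrt((47/5 + 0) - 213) = 470*sqrt(47/5 - 213) = 470*sqrt(-1018/5) = 470*(I*sqrt(5090)/5) = 94*I*sqrt(5090)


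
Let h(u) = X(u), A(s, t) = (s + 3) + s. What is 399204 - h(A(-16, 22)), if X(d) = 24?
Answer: 399180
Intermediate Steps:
A(s, t) = 3 + 2*s (A(s, t) = (3 + s) + s = 3 + 2*s)
h(u) = 24
399204 - h(A(-16, 22)) = 399204 - 1*24 = 399204 - 24 = 399180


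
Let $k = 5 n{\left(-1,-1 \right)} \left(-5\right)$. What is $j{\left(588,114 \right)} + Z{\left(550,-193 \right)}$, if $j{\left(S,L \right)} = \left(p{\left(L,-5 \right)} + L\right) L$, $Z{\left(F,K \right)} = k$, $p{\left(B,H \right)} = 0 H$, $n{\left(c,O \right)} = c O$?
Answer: $12971$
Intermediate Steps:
$n{\left(c,O \right)} = O c$
$p{\left(B,H \right)} = 0$
$k = -25$ ($k = 5 \left(\left(-1\right) \left(-1\right)\right) \left(-5\right) = 5 \cdot 1 \left(-5\right) = 5 \left(-5\right) = -25$)
$Z{\left(F,K \right)} = -25$
$j{\left(S,L \right)} = L^{2}$ ($j{\left(S,L \right)} = \left(0 + L\right) L = L L = L^{2}$)
$j{\left(588,114 \right)} + Z{\left(550,-193 \right)} = 114^{2} - 25 = 12996 - 25 = 12971$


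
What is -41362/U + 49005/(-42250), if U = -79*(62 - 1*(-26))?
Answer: 70343087/14686100 ≈ 4.7898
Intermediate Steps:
U = -6952 (U = -79*(62 + 26) = -79*88 = -6952)
-41362/U + 49005/(-42250) = -41362/(-6952) + 49005/(-42250) = -41362*(-1/6952) + 49005*(-1/42250) = 20681/3476 - 9801/8450 = 70343087/14686100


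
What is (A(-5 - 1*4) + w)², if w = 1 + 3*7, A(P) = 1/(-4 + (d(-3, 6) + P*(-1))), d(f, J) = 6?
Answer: 59049/121 ≈ 488.01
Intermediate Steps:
A(P) = 1/(2 - P) (A(P) = 1/(-4 + (6 + P*(-1))) = 1/(-4 + (6 - P)) = 1/(2 - P))
w = 22 (w = 1 + 21 = 22)
(A(-5 - 1*4) + w)² = (-1/(-2 + (-5 - 1*4)) + 22)² = (-1/(-2 + (-5 - 4)) + 22)² = (-1/(-2 - 9) + 22)² = (-1/(-11) + 22)² = (-1*(-1/11) + 22)² = (1/11 + 22)² = (243/11)² = 59049/121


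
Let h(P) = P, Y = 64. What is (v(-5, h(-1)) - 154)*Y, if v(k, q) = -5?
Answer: -10176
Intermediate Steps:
(v(-5, h(-1)) - 154)*Y = (-5 - 154)*64 = -159*64 = -10176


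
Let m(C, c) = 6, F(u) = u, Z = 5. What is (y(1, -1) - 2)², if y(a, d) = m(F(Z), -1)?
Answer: 16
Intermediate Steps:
y(a, d) = 6
(y(1, -1) - 2)² = (6 - 2)² = 4² = 16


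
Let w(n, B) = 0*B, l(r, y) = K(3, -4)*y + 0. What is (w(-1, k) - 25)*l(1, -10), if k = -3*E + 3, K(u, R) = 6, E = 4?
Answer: 1500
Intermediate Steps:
k = -9 (k = -3*4 + 3 = -12 + 3 = -9)
l(r, y) = 6*y (l(r, y) = 6*y + 0 = 6*y)
w(n, B) = 0
(w(-1, k) - 25)*l(1, -10) = (0 - 25)*(6*(-10)) = -25*(-60) = 1500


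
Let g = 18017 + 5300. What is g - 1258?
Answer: 22059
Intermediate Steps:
g = 23317
g - 1258 = 23317 - 1258 = 22059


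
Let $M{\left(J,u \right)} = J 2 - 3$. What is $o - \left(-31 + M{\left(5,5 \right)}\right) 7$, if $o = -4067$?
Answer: $-3899$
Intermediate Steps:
$M{\left(J,u \right)} = -3 + 2 J$ ($M{\left(J,u \right)} = 2 J - 3 = -3 + 2 J$)
$o - \left(-31 + M{\left(5,5 \right)}\right) 7 = -4067 - \left(-31 + \left(-3 + 2 \cdot 5\right)\right) 7 = -4067 - \left(-31 + \left(-3 + 10\right)\right) 7 = -4067 - \left(-31 + 7\right) 7 = -4067 - \left(-24\right) 7 = -4067 - -168 = -4067 + 168 = -3899$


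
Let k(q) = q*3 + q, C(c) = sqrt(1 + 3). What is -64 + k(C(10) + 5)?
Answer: -36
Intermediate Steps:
C(c) = 2 (C(c) = sqrt(4) = 2)
k(q) = 4*q (k(q) = 3*q + q = 4*q)
-64 + k(C(10) + 5) = -64 + 4*(2 + 5) = -64 + 4*7 = -64 + 28 = -36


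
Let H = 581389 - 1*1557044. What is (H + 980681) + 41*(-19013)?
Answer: -774507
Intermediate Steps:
H = -975655 (H = 581389 - 1557044 = -975655)
(H + 980681) + 41*(-19013) = (-975655 + 980681) + 41*(-19013) = 5026 - 779533 = -774507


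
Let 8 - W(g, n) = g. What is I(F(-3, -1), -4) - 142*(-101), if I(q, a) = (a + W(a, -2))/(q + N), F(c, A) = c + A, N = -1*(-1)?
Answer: 43018/3 ≈ 14339.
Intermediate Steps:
W(g, n) = 8 - g
N = 1
F(c, A) = A + c
I(q, a) = 8/(1 + q) (I(q, a) = (a + (8 - a))/(q + 1) = 8/(1 + q))
I(F(-3, -1), -4) - 142*(-101) = 8/(1 + (-1 - 3)) - 142*(-101) = 8/(1 - 4) + 14342 = 8/(-3) + 14342 = 8*(-⅓) + 14342 = -8/3 + 14342 = 43018/3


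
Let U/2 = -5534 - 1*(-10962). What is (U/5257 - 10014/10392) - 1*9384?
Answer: -85432454957/9105124 ≈ -9382.9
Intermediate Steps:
U = 10856 (U = 2*(-5534 - 1*(-10962)) = 2*(-5534 + 10962) = 2*5428 = 10856)
(U/5257 - 10014/10392) - 1*9384 = (10856/5257 - 10014/10392) - 1*9384 = (10856*(1/5257) - 10014*1/10392) - 9384 = (10856/5257 - 1669/1732) - 9384 = 10028659/9105124 - 9384 = -85432454957/9105124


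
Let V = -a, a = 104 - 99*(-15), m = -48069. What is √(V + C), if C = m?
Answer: I*√49658 ≈ 222.84*I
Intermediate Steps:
a = 1589 (a = 104 + 1485 = 1589)
C = -48069
V = -1589 (V = -1*1589 = -1589)
√(V + C) = √(-1589 - 48069) = √(-49658) = I*√49658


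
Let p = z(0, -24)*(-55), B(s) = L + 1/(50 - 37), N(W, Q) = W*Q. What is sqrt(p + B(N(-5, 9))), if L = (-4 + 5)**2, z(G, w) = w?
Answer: sqrt(223262)/13 ≈ 36.347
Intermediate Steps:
L = 1 (L = 1**2 = 1)
N(W, Q) = Q*W
B(s) = 14/13 (B(s) = 1 + 1/(50 - 37) = 1 + 1/13 = 14/13)
p = 1320 (p = -24*(-55) = 1320)
sqrt(p + B(N(-5, 9))) = sqrt(1320 + 14/13) = sqrt(17174/13) = sqrt(223262)/13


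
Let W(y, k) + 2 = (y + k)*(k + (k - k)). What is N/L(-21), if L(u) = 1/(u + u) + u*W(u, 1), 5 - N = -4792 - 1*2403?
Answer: 302400/19403 ≈ 15.585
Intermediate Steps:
W(y, k) = -2 + k*(k + y) (W(y, k) = -2 + (y + k)*(k + (k - k)) = -2 + (k + y)*(k + 0) = -2 + (k + y)*k = -2 + k*(k + y))
N = 7200 (N = 5 - (-4792 - 1*2403) = 5 - (-4792 - 2403) = 5 - 1*(-7195) = 5 + 7195 = 7200)
L(u) = 1/(2*u) + u*(-1 + u) (L(u) = 1/(u + u) + u*(-2 + 1² + 1*u) = 1/(2*u) + u*(-2 + 1 + u) = 1/(2*u) + u*(-1 + u))
N/L(-21) = 7200/((-21)² + (½)/(-21) - 1*(-21)) = 7200/(441 + (½)*(-1/21) + 21) = 7200/(441 - 1/42 + 21) = 7200/(19403/42) = 7200*(42/19403) = 302400/19403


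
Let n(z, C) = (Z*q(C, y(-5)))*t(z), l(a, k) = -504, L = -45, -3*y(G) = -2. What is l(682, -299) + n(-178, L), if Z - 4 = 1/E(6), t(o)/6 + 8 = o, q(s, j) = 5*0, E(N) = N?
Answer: -504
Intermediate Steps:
y(G) = ⅔ (y(G) = -⅓*(-2) = ⅔)
q(s, j) = 0
t(o) = -48 + 6*o
Z = 25/6 (Z = 4 + 1/6 = 4 + ⅙ = 25/6 ≈ 4.1667)
n(z, C) = 0 (n(z, C) = ((25/6)*0)*(-48 + 6*z) = 0*(-48 + 6*z) = 0)
l(682, -299) + n(-178, L) = -504 + 0 = -504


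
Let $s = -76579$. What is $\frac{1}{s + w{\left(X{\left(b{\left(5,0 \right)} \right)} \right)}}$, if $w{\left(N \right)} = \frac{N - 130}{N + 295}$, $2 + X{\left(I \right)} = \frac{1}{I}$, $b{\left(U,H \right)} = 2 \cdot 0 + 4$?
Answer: $- \frac{69}{5283982} \approx -1.3058 \cdot 10^{-5}$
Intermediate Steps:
$b{\left(U,H \right)} = 4$ ($b{\left(U,H \right)} = 0 + 4 = 4$)
$X{\left(I \right)} = -2 + \frac{1}{I}$
$w{\left(N \right)} = \frac{-130 + N}{295 + N}$
$\frac{1}{s + w{\left(X{\left(b{\left(5,0 \right)} \right)} \right)}} = \frac{1}{-76579 + \frac{-130 - \left(2 - \frac{1}{4}\right)}{295 - \left(2 - \frac{1}{4}\right)}} = \frac{1}{-76579 + \frac{-130 + \left(-2 + \frac{1}{4}\right)}{295 + \left(-2 + \frac{1}{4}\right)}} = \frac{1}{-76579 + \frac{-130 - \frac{7}{4}}{295 - \frac{7}{4}}} = \frac{1}{-76579 + \frac{1}{\frac{1173}{4}} \left(- \frac{527}{4}\right)} = \frac{1}{-76579 + \frac{4}{1173} \left(- \frac{527}{4}\right)} = \frac{1}{-76579 - \frac{31}{69}} = \frac{1}{- \frac{5283982}{69}} = - \frac{69}{5283982}$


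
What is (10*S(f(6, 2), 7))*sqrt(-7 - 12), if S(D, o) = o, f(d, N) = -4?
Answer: 70*I*sqrt(19) ≈ 305.12*I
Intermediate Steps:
(10*S(f(6, 2), 7))*sqrt(-7 - 12) = (10*7)*sqrt(-7 - 12) = 70*sqrt(-19) = 70*(I*sqrt(19)) = 70*I*sqrt(19)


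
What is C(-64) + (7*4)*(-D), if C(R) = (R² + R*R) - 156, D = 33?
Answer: 7112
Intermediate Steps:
C(R) = -156 + 2*R² (C(R) = (R² + R²) - 156 = 2*R² - 156 = -156 + 2*R²)
C(-64) + (7*4)*(-D) = (-156 + 2*(-64)²) + (7*4)*(-1*33) = (-156 + 2*4096) + 28*(-33) = (-156 + 8192) - 924 = 8036 - 924 = 7112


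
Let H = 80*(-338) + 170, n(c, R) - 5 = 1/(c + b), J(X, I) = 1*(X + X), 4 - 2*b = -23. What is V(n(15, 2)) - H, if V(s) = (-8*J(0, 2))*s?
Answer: 26870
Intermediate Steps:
b = 27/2 (b = 2 - ½*(-23) = 2 + 23/2 = 27/2 ≈ 13.500)
J(X, I) = 2*X (J(X, I) = 1*(2*X) = 2*X)
n(c, R) = 5 + 1/(27/2 + c) (n(c, R) = 5 + 1/(c + 27/2) = 5 + 1/(27/2 + c))
V(s) = 0 (V(s) = (-16*0)*s = (-8*0)*s = 0*s = 0)
H = -26870 (H = -27040 + 170 = -26870)
V(n(15, 2)) - H = 0 - 1*(-26870) = 0 + 26870 = 26870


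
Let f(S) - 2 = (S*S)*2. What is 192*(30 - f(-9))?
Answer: -25728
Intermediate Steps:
f(S) = 2 + 2*S² (f(S) = 2 + (S*S)*2 = 2 + S²*2 = 2 + 2*S²)
192*(30 - f(-9)) = 192*(30 - (2 + 2*(-9)²)) = 192*(30 - (2 + 2*81)) = 192*(30 - (2 + 162)) = 192*(30 - 1*164) = 192*(30 - 164) = 192*(-134) = -25728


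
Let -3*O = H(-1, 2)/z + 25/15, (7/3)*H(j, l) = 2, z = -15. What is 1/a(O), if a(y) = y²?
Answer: 99225/28561 ≈ 3.4741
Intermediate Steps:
H(j, l) = 6/7 (H(j, l) = (3/7)*2 = 6/7)
O = -169/315 (O = -((6/7)/(-15) + 25/15)/3 = -((6/7)*(-1/15) + 25*(1/15))/3 = -(-2/35 + 5/3)/3 = -⅓*169/105 = -169/315 ≈ -0.53651)
1/a(O) = 1/((-169/315)²) = 1/(28561/99225) = 99225/28561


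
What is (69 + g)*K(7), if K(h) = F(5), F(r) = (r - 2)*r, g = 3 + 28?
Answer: 1500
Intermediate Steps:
g = 31
F(r) = r*(-2 + r) (F(r) = (-2 + r)*r = r*(-2 + r))
K(h) = 15 (K(h) = 5*(-2 + 5) = 5*3 = 15)
(69 + g)*K(7) = (69 + 31)*15 = 100*15 = 1500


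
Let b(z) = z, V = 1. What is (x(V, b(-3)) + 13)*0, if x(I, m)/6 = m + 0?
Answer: 0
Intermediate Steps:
x(I, m) = 6*m (x(I, m) = 6*(m + 0) = 6*m)
(x(V, b(-3)) + 13)*0 = (6*(-3) + 13)*0 = (-18 + 13)*0 = -5*0 = 0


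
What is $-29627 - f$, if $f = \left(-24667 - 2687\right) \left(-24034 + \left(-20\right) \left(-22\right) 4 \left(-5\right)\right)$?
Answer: $-898170863$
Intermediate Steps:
$f = 898141236$ ($f = - 27354 \left(-24034 + 440 \left(-20\right)\right) = - 27354 \left(-24034 - 8800\right) = \left(-27354\right) \left(-32834\right) = 898141236$)
$-29627 - f = -29627 - 898141236 = -898170863$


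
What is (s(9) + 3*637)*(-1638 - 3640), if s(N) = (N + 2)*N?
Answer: -10608780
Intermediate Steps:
s(N) = N*(2 + N) (s(N) = (2 + N)*N = N*(2 + N))
(s(9) + 3*637)*(-1638 - 3640) = (9*(2 + 9) + 3*637)*(-1638 - 3640) = (9*11 + 1911)*(-5278) = (99 + 1911)*(-5278) = 2010*(-5278) = -10608780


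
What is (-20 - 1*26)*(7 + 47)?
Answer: -2484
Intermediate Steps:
(-20 - 1*26)*(7 + 47) = (-20 - 26)*54 = -46*54 = -2484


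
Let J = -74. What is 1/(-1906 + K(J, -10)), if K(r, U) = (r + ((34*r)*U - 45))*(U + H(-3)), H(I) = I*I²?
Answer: -1/928423 ≈ -1.0771e-6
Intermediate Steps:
H(I) = I³
K(r, U) = (-27 + U)*(-45 + r + 34*U*r) (K(r, U) = (r + ((34*r)*U - 45))*(U + (-3)³) = (r + (34*U*r - 45))*(U - 27) = (r + (-45 + 34*U*r))*(-27 + U) = (-45 + r + 34*U*r)*(-27 + U) = (-27 + U)*(-45 + r + 34*U*r))
1/(-1906 + K(J, -10)) = 1/(-1906 + (1215 - 45*(-10) - 27*(-74) - 917*(-10)*(-74) + 34*(-74)*(-10)²)) = 1/(-1906 + (1215 + 450 + 1998 - 678580 + 34*(-74)*100)) = 1/(-1906 + (1215 + 450 + 1998 - 678580 - 251600)) = 1/(-1906 - 926517) = 1/(-928423) = -1/928423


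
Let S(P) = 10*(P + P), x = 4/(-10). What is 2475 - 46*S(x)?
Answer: 2843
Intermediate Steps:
x = -⅖ (x = 4*(-⅒) = -⅖ ≈ -0.40000)
S(P) = 20*P (S(P) = 10*(2*P) = 20*P)
2475 - 46*S(x) = 2475 - 46*20*(-⅖) = 2475 - 46*(-8) = 2475 - 1*(-368) = 2475 + 368 = 2843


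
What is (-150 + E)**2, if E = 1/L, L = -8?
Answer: 1442401/64 ≈ 22538.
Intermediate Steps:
E = -1/8 (E = 1/(-8) = -1/8 ≈ -0.12500)
(-150 + E)**2 = (-150 - 1/8)**2 = (-1201/8)**2 = 1442401/64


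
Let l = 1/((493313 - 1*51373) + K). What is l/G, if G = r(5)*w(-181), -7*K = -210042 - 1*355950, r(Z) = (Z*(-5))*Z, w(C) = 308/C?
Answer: 181/20127646000 ≈ 8.9926e-9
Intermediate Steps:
r(Z) = -5*Z² (r(Z) = (-5*Z)*Z = -5*Z²)
K = 80856 (K = -(-210042 - 1*355950)/7 = -(-210042 - 355950)/7 = -⅐*(-565992) = 80856)
G = 38500/181 (G = (-5*5²)*(308/(-181)) = (-5*25)*(308*(-1/181)) = -125*(-308/181) = 38500/181 ≈ 212.71)
l = 1/522796 (l = 1/((493313 - 1*51373) + 80856) = 1/((493313 - 51373) + 80856) = 1/(441940 + 80856) = 1/522796 ≈ 1.9128e-6)
l/G = 1/(522796*(38500/181)) = (1/522796)*(181/38500) = 181/20127646000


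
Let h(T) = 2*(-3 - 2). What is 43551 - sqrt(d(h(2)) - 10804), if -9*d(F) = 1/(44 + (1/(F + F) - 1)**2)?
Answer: 43551 - 2*I*sqrt(7912038751529)/54123 ≈ 43551.0 - 103.94*I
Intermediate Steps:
h(T) = -10 (h(T) = 2*(-5) = -10)
d(F) = -1/(9*(44 + (-1 + 1/(2*F))**2)) (d(F) = -1/(9*(44 + (1/(F + F) - 1)**2)) = -1/(9*(44 + (1/(2*F) - 1)**2)) = -1/(9*(44 + (-1 + 1/(2*F))**2)))
43551 - sqrt(d(h(2)) - 10804) = 43551 - sqrt(-4*(-10)**2/(9 - 36*(-10) + 1620*(-10)**2) - 10804) = 43551 - sqrt(-4*100/(9 + 360 + 1620*100) - 10804) = 43551 - sqrt(-4*100/(9 + 360 + 162000) - 10804) = 43551 - sqrt(-4*100/162369 - 10804) = 43551 - sqrt(-4*100*1/162369 - 10804) = 43551 - sqrt(-400/162369 - 10804) = 43551 - sqrt(-1754235076/162369) = 43551 - 2*I*sqrt(7912038751529)/54123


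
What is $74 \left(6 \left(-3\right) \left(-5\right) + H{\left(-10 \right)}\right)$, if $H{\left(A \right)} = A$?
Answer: $5920$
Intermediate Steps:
$74 \left(6 \left(-3\right) \left(-5\right) + H{\left(-10 \right)}\right) = 74 \left(6 \left(-3\right) \left(-5\right) - 10\right) = 74 \left(\left(-18\right) \left(-5\right) - 10\right) = 74 \left(90 - 10\right) = 74 \cdot 80 = 5920$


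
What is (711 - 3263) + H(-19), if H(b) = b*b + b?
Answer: -2210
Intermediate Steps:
H(b) = b + b² (H(b) = b² + b = b + b²)
(711 - 3263) + H(-19) = (711 - 3263) - 19*(1 - 19) = -2552 - 19*(-18) = -2552 + 342 = -2210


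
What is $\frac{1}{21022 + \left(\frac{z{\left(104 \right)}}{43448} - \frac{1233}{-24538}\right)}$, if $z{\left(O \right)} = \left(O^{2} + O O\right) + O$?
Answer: $\frac{133265878}{2801588653485} \approx 4.7568 \cdot 10^{-5}$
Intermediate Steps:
$z{\left(O \right)} = O + 2 O^{2}$ ($z{\left(O \right)} = \left(O^{2} + O^{2}\right) + O = 2 O^{2} + O = O + 2 O^{2}$)
$\frac{1}{21022 + \left(\frac{z{\left(104 \right)}}{43448} - \frac{1233}{-24538}\right)} = \frac{1}{21022 - \left(- \frac{1233}{24538} - \frac{104 \left(1 + 2 \cdot 104\right)}{43448}\right)} = \frac{1}{21022 - \left(- \frac{1233}{24538} - 104 \left(1 + 208\right) \frac{1}{43448}\right)} = \frac{1}{21022 + \left(104 \cdot 209 \cdot \frac{1}{43448} + \frac{1233}{24538}\right)} = \frac{1}{21022 + \left(21736 \cdot \frac{1}{43448} + \frac{1233}{24538}\right)} = \frac{1}{21022 + \left(\frac{2717}{5431} + \frac{1233}{24538}\right)} = \frac{1}{21022 + \frac{73366169}{133265878}} = \frac{1}{\frac{2801588653485}{133265878}} = \frac{133265878}{2801588653485}$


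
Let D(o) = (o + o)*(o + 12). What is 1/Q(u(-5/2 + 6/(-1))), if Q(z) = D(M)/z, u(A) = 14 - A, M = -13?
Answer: 45/52 ≈ 0.86539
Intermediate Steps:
D(o) = 2*o*(12 + o) (D(o) = (2*o)*(12 + o) = 2*o*(12 + o))
Q(z) = 26/z (Q(z) = (2*(-13)*(12 - 13))/z = (2*(-13)*(-1))/z = 26/z)
1/Q(u(-5/2 + 6/(-1))) = 1/(26/(14 - (-5/2 + 6/(-1)))) = 1/(26/(14 - (-5*½ + 6*(-1)))) = 1/(26/(14 - (-5/2 - 6))) = 1/(26/(14 - 1*(-17/2))) = 1/(26/(14 + 17/2)) = 1/(26/(45/2)) = 1/(26*(2/45)) = 1/(52/45) = 45/52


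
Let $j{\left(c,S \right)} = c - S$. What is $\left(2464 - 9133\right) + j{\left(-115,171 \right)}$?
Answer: $-6955$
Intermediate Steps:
$\left(2464 - 9133\right) + j{\left(-115,171 \right)} = \left(2464 - 9133\right) - 286 = -6669 - 286 = -6955$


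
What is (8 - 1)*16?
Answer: 112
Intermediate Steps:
(8 - 1)*16 = 7*16 = 112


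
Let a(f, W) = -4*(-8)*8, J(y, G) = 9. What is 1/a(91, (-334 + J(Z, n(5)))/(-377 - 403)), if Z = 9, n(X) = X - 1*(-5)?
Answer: 1/256 ≈ 0.0039063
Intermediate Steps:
n(X) = 5 + X (n(X) = X + 5 = 5 + X)
a(f, W) = 256 (a(f, W) = 32*8 = 256)
1/a(91, (-334 + J(Z, n(5)))/(-377 - 403)) = 1/256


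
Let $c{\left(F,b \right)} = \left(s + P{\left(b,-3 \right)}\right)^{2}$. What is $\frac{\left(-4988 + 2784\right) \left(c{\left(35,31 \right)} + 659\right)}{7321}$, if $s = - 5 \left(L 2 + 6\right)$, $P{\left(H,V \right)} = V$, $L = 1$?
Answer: $- \frac{5527632}{7321} \approx -755.04$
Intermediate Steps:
$s = -40$ ($s = - 5 \left(1 \cdot 2 + 6\right) = - 5 \left(2 + 6\right) = \left(-5\right) 8 = -40$)
$c{\left(F,b \right)} = 1849$ ($c{\left(F,b \right)} = \left(-40 - 3\right)^{2} = \left(-43\right)^{2} = 1849$)
$\frac{\left(-4988 + 2784\right) \left(c{\left(35,31 \right)} + 659\right)}{7321} = \frac{\left(-4988 + 2784\right) \left(1849 + 659\right)}{7321} = \left(-2204\right) 2508 \cdot \frac{1}{7321} = \left(-5527632\right) \frac{1}{7321} = - \frac{5527632}{7321}$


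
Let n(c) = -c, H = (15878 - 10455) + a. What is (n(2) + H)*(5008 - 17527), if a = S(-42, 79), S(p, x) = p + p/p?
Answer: -67352220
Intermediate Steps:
S(p, x) = 1 + p (S(p, x) = p + 1 = 1 + p)
a = -41 (a = 1 - 42 = -41)
H = 5382 (H = (15878 - 10455) - 41 = 5423 - 41 = 5382)
(n(2) + H)*(5008 - 17527) = (-1*2 + 5382)*(5008 - 17527) = (-2 + 5382)*(-12519) = 5380*(-12519) = -67352220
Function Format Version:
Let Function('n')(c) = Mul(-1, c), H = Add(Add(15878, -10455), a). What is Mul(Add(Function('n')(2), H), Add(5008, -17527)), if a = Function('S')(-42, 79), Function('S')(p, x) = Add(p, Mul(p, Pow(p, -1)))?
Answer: -67352220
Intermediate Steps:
Function('S')(p, x) = Add(1, p) (Function('S')(p, x) = Add(p, 1) = Add(1, p))
a = -41 (a = Add(1, -42) = -41)
H = 5382 (H = Add(Add(15878, -10455), -41) = Add(5423, -41) = 5382)
Mul(Add(Function('n')(2), H), Add(5008, -17527)) = Mul(Add(Mul(-1, 2), 5382), Add(5008, -17527)) = Mul(Add(-2, 5382), -12519) = Mul(5380, -12519) = -67352220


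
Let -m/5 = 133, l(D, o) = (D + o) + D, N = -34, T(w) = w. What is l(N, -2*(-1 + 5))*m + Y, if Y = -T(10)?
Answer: 50530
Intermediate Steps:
l(D, o) = o + 2*D
m = -665 (m = -5*133 = -665)
Y = -10 (Y = -1*10 = -10)
l(N, -2*(-1 + 5))*m + Y = (-2*(-1 + 5) + 2*(-34))*(-665) - 10 = (-2*4 - 68)*(-665) - 10 = (-8 - 68)*(-665) - 10 = -76*(-665) - 10 = 50540 - 10 = 50530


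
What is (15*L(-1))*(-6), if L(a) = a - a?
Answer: 0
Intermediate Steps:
L(a) = 0
(15*L(-1))*(-6) = (15*0)*(-6) = 0*(-6) = 0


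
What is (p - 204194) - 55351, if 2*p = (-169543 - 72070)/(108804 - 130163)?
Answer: -11087001697/42718 ≈ -2.5954e+5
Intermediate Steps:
p = 241613/42718 (p = ((-169543 - 72070)/(108804 - 130163))/2 = (-241613/(-21359))/2 = (-241613*(-1/21359))/2 = (1/2)*(241613/21359) = 241613/42718 ≈ 5.6560)
(p - 204194) - 55351 = (241613/42718 - 204194) - 55351 = -8722517679/42718 - 55351 = -11087001697/42718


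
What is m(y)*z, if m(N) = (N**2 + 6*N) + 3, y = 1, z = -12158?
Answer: -121580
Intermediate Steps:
m(N) = 3 + N**2 + 6*N
m(y)*z = (3 + 1**2 + 6*1)*(-12158) = (3 + 1 + 6)*(-12158) = 10*(-12158) = -121580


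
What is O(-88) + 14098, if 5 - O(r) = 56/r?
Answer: 155140/11 ≈ 14104.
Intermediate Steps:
O(r) = 5 - 56/r
O(-88) + 14098 = (5 - 56/(-88)) + 14098 = (5 - 56*(-1/88)) + 14098 = (5 + 7/11) + 14098 = 62/11 + 14098 = 155140/11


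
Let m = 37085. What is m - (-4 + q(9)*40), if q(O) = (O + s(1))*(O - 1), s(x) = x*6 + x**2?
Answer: 31969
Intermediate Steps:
s(x) = x**2 + 6*x (s(x) = 6*x + x**2 = x**2 + 6*x)
q(O) = (-1 + O)*(7 + O) (q(O) = (O + 1*(6 + 1))*(O - 1) = (O + 1*7)*(-1 + O) = (O + 7)*(-1 + O) = (7 + O)*(-1 + O) = (-1 + O)*(7 + O))
m - (-4 + q(9)*40) = 37085 - (-4 + (-7 + 9**2 + 6*9)*40) = 37085 - (-4 + (-7 + 81 + 54)*40) = 37085 - (-4 + 128*40) = 37085 - (-4 + 5120) = 37085 - 1*5116 = 37085 - 5116 = 31969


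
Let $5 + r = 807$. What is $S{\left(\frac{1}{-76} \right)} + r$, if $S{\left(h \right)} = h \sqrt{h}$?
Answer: $802 - \frac{i \sqrt{19}}{2888} \approx 802.0 - 0.0015093 i$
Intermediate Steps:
$S{\left(h \right)} = h^{\frac{3}{2}}$
$r = 802$ ($r = -5 + 807 = 802$)
$S{\left(\frac{1}{-76} \right)} + r = \left(\frac{1}{-76}\right)^{\frac{3}{2}} + 802 = \left(- \frac{1}{76}\right)^{\frac{3}{2}} + 802 = - \frac{i \sqrt{19}}{2888} + 802 = 802 - \frac{i \sqrt{19}}{2888}$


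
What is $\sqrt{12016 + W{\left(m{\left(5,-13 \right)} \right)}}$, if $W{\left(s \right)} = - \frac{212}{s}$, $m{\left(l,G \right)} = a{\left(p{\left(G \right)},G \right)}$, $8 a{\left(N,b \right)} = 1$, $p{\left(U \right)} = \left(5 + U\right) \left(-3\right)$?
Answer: $4 \sqrt{645} \approx 101.59$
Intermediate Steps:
$p{\left(U \right)} = -15 - 3 U$
$a{\left(N,b \right)} = \frac{1}{8}$ ($a{\left(N,b \right)} = \frac{1}{8} \cdot 1 = \frac{1}{8}$)
$m{\left(l,G \right)} = \frac{1}{8}$
$\sqrt{12016 + W{\left(m{\left(5,-13 \right)} \right)}} = \sqrt{12016 - 212 \frac{1}{\frac{1}{8}}} = \sqrt{12016 - 1696} = \sqrt{10320} = 4 \sqrt{645}$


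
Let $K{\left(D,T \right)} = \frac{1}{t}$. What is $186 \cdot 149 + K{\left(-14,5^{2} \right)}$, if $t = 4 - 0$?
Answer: $\frac{110857}{4} \approx 27714.0$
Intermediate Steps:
$t = 4$ ($t = 4 + 0 = 4$)
$K{\left(D,T \right)} = \frac{1}{4}$
$186 \cdot 149 + K{\left(-14,5^{2} \right)} = 186 \cdot 149 + \frac{1}{4} = 27714 + \frac{1}{4} = \frac{110857}{4}$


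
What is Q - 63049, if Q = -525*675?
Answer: -417424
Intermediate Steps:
Q = -354375
Q - 63049 = -354375 - 63049 = -417424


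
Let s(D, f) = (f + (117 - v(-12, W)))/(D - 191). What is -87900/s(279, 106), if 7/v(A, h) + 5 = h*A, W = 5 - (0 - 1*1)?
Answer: -14181200/409 ≈ -34673.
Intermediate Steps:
W = 6 (W = 5 - (0 - 1) = 5 - 1*(-1) = 5 + 1 = 6)
v(A, h) = 7/(-5 + A*h) (v(A, h) = 7/(-5 + h*A) = 7/(-5 + A*h))
s(D, f) = (1288/11 + f)/(-191 + D) (s(D, f) = (f + (117 - 7/(-5 - 12*6)))/(D - 191) = (f + (117 - 7/(-5 - 72)))/(-191 + D) = (f + (117 - 7/(-77)))/(-191 + D) = (f + (117 - 7*(-1)/77))/(-191 + D) = (f + (117 - 1*(-1/11)))/(-191 + D) = (f + (117 + 1/11))/(-191 + D) = (f + 1288/11)/(-191 + D) = (1288/11 + f)/(-191 + D))
-87900/s(279, 106) = -87900*(-191 + 279)/(1288/11 + 106) = -87900/((2454/11)/88) = -87900/((1/88)*(2454/11)) = -87900/1227/484 = -87900*484/1227 = -14181200/409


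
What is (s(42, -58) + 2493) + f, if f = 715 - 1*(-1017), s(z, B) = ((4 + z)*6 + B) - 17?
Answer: 4426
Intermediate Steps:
s(z, B) = 7 + B + 6*z (s(z, B) = ((24 + 6*z) + B) - 17 = (24 + B + 6*z) - 17 = 7 + B + 6*z)
f = 1732 (f = 715 + 1017 = 1732)
(s(42, -58) + 2493) + f = ((7 - 58 + 6*42) + 2493) + 1732 = ((7 - 58 + 252) + 2493) + 1732 = (201 + 2493) + 1732 = 2694 + 1732 = 4426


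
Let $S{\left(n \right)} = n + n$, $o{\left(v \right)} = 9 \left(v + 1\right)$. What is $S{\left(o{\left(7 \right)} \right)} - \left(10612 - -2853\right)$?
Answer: $-13321$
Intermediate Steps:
$o{\left(v \right)} = 9 + 9 v$ ($o{\left(v \right)} = 9 \left(1 + v\right) = 9 + 9 v$)
$S{\left(n \right)} = 2 n$
$S{\left(o{\left(7 \right)} \right)} - \left(10612 - -2853\right) = 2 \left(9 + 9 \cdot 7\right) - \left(10612 - -2853\right) = 2 \left(9 + 63\right) - \left(10612 + 2853\right) = 2 \cdot 72 - 13465 = 144 - 13465 = -13321$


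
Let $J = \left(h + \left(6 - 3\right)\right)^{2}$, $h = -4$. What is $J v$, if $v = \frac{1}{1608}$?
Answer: $\frac{1}{1608} \approx 0.00062189$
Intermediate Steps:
$v = \frac{1}{1608} \approx 0.00062189$
$J = 1$ ($J = \left(-4 + \left(6 - 3\right)\right)^{2} = \left(-4 + 3\right)^{2} = \left(-1\right)^{2} = 1$)
$J v = 1 \cdot \frac{1}{1608} = \frac{1}{1608}$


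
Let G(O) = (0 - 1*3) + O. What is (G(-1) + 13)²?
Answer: 81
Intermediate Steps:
G(O) = -3 + O (G(O) = (0 - 3) + O = -3 + O)
(G(-1) + 13)² = ((-3 - 1) + 13)² = (-4 + 13)² = 9² = 81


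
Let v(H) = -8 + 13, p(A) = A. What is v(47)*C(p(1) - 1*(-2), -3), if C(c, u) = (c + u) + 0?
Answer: 0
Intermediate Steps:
v(H) = 5
C(c, u) = c + u
v(47)*C(p(1) - 1*(-2), -3) = 5*((1 - 1*(-2)) - 3) = 5*((1 + 2) - 3) = 5*(3 - 3) = 5*0 = 0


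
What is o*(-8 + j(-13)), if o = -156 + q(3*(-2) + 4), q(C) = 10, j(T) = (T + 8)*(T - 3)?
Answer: -10512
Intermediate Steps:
j(T) = (-3 + T)*(8 + T) (j(T) = (8 + T)*(-3 + T) = (-3 + T)*(8 + T))
o = -146 (o = -156 + 10 = -146)
o*(-8 + j(-13)) = -146*(-8 + (-24 + (-13)² + 5*(-13))) = -146*(-8 + (-24 + 169 - 65)) = -146*(-8 + 80) = -146*72 = -10512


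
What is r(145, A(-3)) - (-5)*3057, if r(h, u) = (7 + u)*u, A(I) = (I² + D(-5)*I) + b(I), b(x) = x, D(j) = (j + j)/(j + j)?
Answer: 15315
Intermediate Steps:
D(j) = 1 (D(j) = (2*j)/((2*j)) = (2*j)*(1/(2*j)) = 1)
A(I) = I² + 2*I (A(I) = (I² + 1*I) + I = (I² + I) + I = (I + I²) + I = I² + 2*I)
r(h, u) = u*(7 + u)
r(145, A(-3)) - (-5)*3057 = (-3*(2 - 3))*(7 - 3*(2 - 3)) - (-5)*3057 = (-3*(-1))*(7 - 3*(-1)) - 1*(-15285) = 3*(7 + 3) + 15285 = 3*10 + 15285 = 30 + 15285 = 15315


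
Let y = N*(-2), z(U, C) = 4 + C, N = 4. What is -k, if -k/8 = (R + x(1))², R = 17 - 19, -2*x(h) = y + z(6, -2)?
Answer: 8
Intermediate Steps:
y = -8 (y = 4*(-2) = -8)
x(h) = 3 (x(h) = -(-8 + (4 - 2))/2 = -(-8 + 2)/2 = -½*(-6) = 3)
R = -2
k = -8 (k = -8*(-2 + 3)² = -8*1² = -8*1 = -8)
-k = -1*(-8) = 8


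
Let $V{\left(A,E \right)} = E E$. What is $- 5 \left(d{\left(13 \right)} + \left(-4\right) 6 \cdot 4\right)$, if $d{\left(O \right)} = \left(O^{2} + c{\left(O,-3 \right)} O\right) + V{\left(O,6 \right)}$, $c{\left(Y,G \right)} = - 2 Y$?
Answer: $1145$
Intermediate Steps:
$V{\left(A,E \right)} = E^{2}$
$d{\left(O \right)} = 36 - O^{2}$ ($d{\left(O \right)} = \left(O^{2} + - 2 O O\right) + 6^{2} = \left(O^{2} - 2 O^{2}\right) + 36 = - O^{2} + 36 = 36 - O^{2}$)
$- 5 \left(d{\left(13 \right)} + \left(-4\right) 6 \cdot 4\right) = - 5 \left(\left(36 - 13^{2}\right) + \left(-4\right) 6 \cdot 4\right) = - 5 \left(\left(36 - 169\right) - 96\right) = - 5 \left(-133 - 96\right) = \left(-5\right) \left(-229\right) = 1145$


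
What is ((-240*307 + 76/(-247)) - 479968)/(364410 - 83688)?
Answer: -3598714/1824693 ≈ -1.9722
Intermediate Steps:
((-240*307 + 76/(-247)) - 479968)/(364410 - 83688) = ((-73680 + 76*(-1/247)) - 479968)/280722 = ((-73680 - 4/13) - 479968)*(1/280722) = (-957844/13 - 479968)*(1/280722) = -7197428/13*1/280722 = -3598714/1824693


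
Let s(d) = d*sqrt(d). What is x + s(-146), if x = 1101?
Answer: 1101 - 146*I*sqrt(146) ≈ 1101.0 - 1764.1*I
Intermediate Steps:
s(d) = d**(3/2)
x + s(-146) = 1101 + (-146)**(3/2) = 1101 - 146*I*sqrt(146)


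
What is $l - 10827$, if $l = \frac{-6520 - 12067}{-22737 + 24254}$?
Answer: $- \frac{16443146}{1517} \approx -10839.0$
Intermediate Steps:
$l = - \frac{18587}{1517} \approx -12.252$
$l - 10827 = - \frac{18587}{1517} - 10827 = - \frac{16443146}{1517}$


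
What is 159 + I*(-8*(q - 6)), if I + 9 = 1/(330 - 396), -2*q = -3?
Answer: -1821/11 ≈ -165.55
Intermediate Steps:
q = 3/2 (q = -½*(-3) = 3/2 ≈ 1.5000)
I = -595/66 (I = -9 + 1/(330 - 396) = -9 + 1/(-66) = -9 - 1/66 = -595/66 ≈ -9.0152)
159 + I*(-8*(q - 6)) = 159 - (-2380)*(3/2 - 6)/33 = 159 - (-2380)*(-9)/(33*2) = 159 - 595/66*36 = 159 - 3570/11 = -1821/11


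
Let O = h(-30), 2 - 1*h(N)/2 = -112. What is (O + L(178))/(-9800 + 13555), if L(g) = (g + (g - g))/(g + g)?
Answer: 457/7510 ≈ 0.060852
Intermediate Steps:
h(N) = 228 (h(N) = 4 - 2*(-112) = 4 + 224 = 228)
O = 228
L(g) = 1/2 (L(g) = (g + 0)/((2*g)) = g*(1/(2*g)) = 1/2)
(O + L(178))/(-9800 + 13555) = (228 + 1/2)/(-9800 + 13555) = (457/2)/3755 = (457/2)*(1/3755) = 457/7510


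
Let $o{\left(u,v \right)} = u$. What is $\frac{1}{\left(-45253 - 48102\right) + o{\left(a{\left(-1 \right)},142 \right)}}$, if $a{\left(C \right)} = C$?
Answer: $- \frac{1}{93356} \approx -1.0712 \cdot 10^{-5}$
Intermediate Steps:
$\frac{1}{\left(-45253 - 48102\right) + o{\left(a{\left(-1 \right)},142 \right)}} = \frac{1}{\left(-45253 - 48102\right) - 1} = \frac{1}{-93355 - 1} = \frac{1}{-93356} = - \frac{1}{93356}$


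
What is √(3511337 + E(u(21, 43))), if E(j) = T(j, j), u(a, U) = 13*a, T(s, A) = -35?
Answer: √3511302 ≈ 1873.8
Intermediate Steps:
E(j) = -35
√(3511337 + E(u(21, 43))) = √(3511337 - 35) = √3511302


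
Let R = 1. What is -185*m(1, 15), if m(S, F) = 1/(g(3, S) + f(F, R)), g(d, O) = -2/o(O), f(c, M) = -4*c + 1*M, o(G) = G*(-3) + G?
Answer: 185/58 ≈ 3.1897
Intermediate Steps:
o(G) = -2*G (o(G) = -3*G + G = -2*G)
f(c, M) = M - 4*c (f(c, M) = -4*c + M = M - 4*c)
g(d, O) = 1/O (g(d, O) = -2*(-1/(2*O)) = -(-1)/O = 1/O)
m(S, F) = 1/(1 + 1/S - 4*F) (m(S, F) = 1/(1/S + (1 - 4*F)) = 1/(1 + 1/S - 4*F))
-185*m(1, 15) = -(-185)/(-1 + 1*(-1 + 4*15)) = -(-185)/(-1 + 1*(-1 + 60)) = -(-185)/(-1 + 1*59) = -(-185)/(-1 + 59) = -(-185)/58 = -185*(-1/58) = 185/58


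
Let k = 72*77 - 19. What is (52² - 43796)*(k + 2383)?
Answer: -324955536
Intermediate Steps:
k = 5525 (k = 5544 - 19 = 5525)
(52² - 43796)*(k + 2383) = (52² - 43796)*(5525 + 2383) = (2704 - 43796)*7908 = -41092*7908 = -324955536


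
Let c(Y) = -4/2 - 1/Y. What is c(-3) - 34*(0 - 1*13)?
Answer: 1321/3 ≈ 440.33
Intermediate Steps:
c(Y) = -2 - 1/Y (c(Y) = -4*1/2 - 1/Y = -2 - 1/Y)
c(-3) - 34*(0 - 1*13) = (-2 - 1/(-3)) - 34*(0 - 1*13) = (-2 - 1*(-1/3)) - 34*(0 - 13) = (-2 + 1/3) - 34*(-13) = -5/3 + 442 = 1321/3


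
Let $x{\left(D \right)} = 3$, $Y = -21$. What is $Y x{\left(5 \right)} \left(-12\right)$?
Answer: $756$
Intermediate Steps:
$Y x{\left(5 \right)} \left(-12\right) = \left(-21\right) 3 \left(-12\right) = \left(-63\right) \left(-12\right) = 756$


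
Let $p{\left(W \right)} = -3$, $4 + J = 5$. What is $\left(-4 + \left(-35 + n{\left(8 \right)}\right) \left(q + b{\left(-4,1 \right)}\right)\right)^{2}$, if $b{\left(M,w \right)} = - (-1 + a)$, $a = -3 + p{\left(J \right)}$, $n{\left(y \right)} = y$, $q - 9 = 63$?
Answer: $4566769$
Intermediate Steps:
$q = 72$ ($q = 9 + 63 = 72$)
$J = 1$ ($J = -4 + 5 = 1$)
$a = -6$ ($a = -3 - 3 = -6$)
$b{\left(M,w \right)} = 7$ ($b{\left(M,w \right)} = - (-1 - 6) = \left(-1\right) \left(-7\right) = 7$)
$\left(-4 + \left(-35 + n{\left(8 \right)}\right) \left(q + b{\left(-4,1 \right)}\right)\right)^{2} = \left(-4 + \left(-35 + 8\right) \left(72 + 7\right)\right)^{2} = \left(-4 - 2133\right)^{2} = \left(-2137\right)^{2} = 4566769$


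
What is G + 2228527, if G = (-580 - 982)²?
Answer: 4668371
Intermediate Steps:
G = 2439844 (G = (-1562)² = 2439844)
G + 2228527 = 2439844 + 2228527 = 4668371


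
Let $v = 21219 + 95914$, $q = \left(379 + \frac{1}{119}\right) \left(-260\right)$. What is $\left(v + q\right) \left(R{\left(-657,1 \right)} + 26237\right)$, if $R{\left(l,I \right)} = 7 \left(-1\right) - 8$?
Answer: $\frac{8287302022}{17} \approx 4.8749 \cdot 10^{8}$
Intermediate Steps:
$R{\left(l,I \right)} = -15$ ($R{\left(l,I \right)} = -7 - 8 = -15$)
$q = - \frac{11726520}{119}$ ($q = \left(379 + \frac{1}{119}\right) \left(-260\right) = \frac{45102}{119} \left(-260\right) = - \frac{11726520}{119} \approx -98542.0$)
$v = 117133$
$\left(v + q\right) \left(R{\left(-657,1 \right)} + 26237\right) = \left(117133 - \frac{11726520}{119}\right) \left(-15 + 26237\right) = \frac{2212307}{119} \cdot 26222 = \frac{8287302022}{17}$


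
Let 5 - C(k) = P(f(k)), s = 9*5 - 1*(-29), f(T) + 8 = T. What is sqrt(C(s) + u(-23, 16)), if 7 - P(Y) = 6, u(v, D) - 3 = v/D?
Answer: sqrt(89)/4 ≈ 2.3585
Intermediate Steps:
u(v, D) = 3 + v/D
f(T) = -8 + T
P(Y) = 1 (P(Y) = 7 - 1*6 = 7 - 6 = 1)
s = 74 (s = 45 + 29 = 74)
C(k) = 4 (C(k) = 5 - 1*1 = 5 - 1 = 4)
sqrt(C(s) + u(-23, 16)) = sqrt(4 + (3 - 23/16)) = sqrt(4 + 25/16) = sqrt(89/16) = sqrt(89)/4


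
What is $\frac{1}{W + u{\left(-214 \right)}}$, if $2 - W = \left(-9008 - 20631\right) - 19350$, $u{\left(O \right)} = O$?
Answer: $\frac{1}{48777} \approx 2.0501 \cdot 10^{-5}$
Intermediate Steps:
$W = 48991$ ($W = 2 - \left(\left(-9008 - 20631\right) - 19350\right) = 2 - \left(-29639 - 19350\right) = 2 - -48989 = 2 + 48989 = 48991$)
$\frac{1}{W + u{\left(-214 \right)}} = \frac{1}{48991 - 214} = \frac{1}{48777}$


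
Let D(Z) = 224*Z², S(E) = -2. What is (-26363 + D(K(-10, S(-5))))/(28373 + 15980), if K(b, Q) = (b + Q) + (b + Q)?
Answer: 102661/44353 ≈ 2.3146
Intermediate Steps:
K(b, Q) = 2*Q + 2*b (K(b, Q) = (Q + b) + (Q + b) = 2*Q + 2*b)
(-26363 + D(K(-10, S(-5))))/(28373 + 15980) = (-26363 + 224*(2*(-2) + 2*(-10))²)/(28373 + 15980) = (-26363 + 224*(-4 - 20)²)/44353 = (-26363 + 224*(-24)²)*(1/44353) = (-26363 + 224*576)*(1/44353) = (-26363 + 129024)*(1/44353) = 102661*(1/44353) = 102661/44353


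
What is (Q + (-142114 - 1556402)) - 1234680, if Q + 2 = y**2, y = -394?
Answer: -2777962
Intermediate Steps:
Q = 155234 (Q = -2 + (-394)**2 = -2 + 155236 = 155234)
(Q + (-142114 - 1556402)) - 1234680 = (155234 + (-142114 - 1556402)) - 1234680 = (155234 - 1698516) - 1234680 = -1543282 - 1234680 = -2777962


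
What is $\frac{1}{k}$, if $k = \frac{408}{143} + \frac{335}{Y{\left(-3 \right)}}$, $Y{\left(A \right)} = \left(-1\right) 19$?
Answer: $- \frac{2717}{40153} \approx -0.067666$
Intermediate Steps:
$Y{\left(A \right)} = -19$
$k = - \frac{40153}{2717}$ ($k = \frac{408}{143} + \frac{335}{-19} = 408 \cdot \frac{1}{143} + 335 \left(- \frac{1}{19}\right) = \frac{408}{143} - \frac{335}{19} = - \frac{40153}{2717} \approx -14.778$)
$\frac{1}{k} = \frac{1}{- \frac{40153}{2717}} = - \frac{2717}{40153}$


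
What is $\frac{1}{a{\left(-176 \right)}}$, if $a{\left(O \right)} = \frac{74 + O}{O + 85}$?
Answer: $\frac{91}{102} \approx 0.89216$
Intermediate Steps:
$a{\left(O \right)} = \frac{74 + O}{85 + O}$
$\frac{1}{a{\left(-176 \right)}} = \frac{1}{\frac{1}{85 - 176} \left(74 - 176\right)} = \frac{1}{\frac{1}{-91} \left(-102\right)} = \frac{1}{\left(- \frac{1}{91}\right) \left(-102\right)} = \frac{1}{\frac{102}{91}} = \frac{91}{102}$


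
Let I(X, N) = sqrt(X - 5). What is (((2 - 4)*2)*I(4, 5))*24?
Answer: -96*I ≈ -96.0*I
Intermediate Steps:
I(X, N) = sqrt(-5 + X)
(((2 - 4)*2)*I(4, 5))*24 = (((2 - 4)*2)*sqrt(-5 + 4))*24 = ((-2*2)*sqrt(-1))*24 = -4*I*24 = -96*I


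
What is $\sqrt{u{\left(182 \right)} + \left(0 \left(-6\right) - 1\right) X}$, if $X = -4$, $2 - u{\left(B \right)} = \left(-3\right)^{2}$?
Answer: $i \sqrt{3} \approx 1.732 i$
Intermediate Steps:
$u{\left(B \right)} = -7$ ($u{\left(B \right)} = 2 - \left(-3\right)^{2} = 2 - 9 = -7$)
$\sqrt{u{\left(182 \right)} + \left(0 \left(-6\right) - 1\right) X} = \sqrt{-7 + \left(0 \left(-6\right) - 1\right) \left(-4\right)} = \sqrt{-7 + \left(0 - 1\right) \left(-4\right)} = \sqrt{-7 - -4} = \sqrt{-7 + 4} = \sqrt{-3} = i \sqrt{3}$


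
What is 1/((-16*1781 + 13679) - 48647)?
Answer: -1/63464 ≈ -1.5757e-5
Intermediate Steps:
1/((-16*1781 + 13679) - 48647) = 1/((-28496 + 13679) - 48647) = 1/(-14817 - 48647) = 1/(-63464) = -1/63464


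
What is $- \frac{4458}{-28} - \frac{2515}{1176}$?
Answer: $\frac{184721}{1176} \approx 157.08$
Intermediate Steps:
$- \frac{4458}{-28} - \frac{2515}{1176} = \left(-4458\right) \left(- \frac{1}{28}\right) - \frac{2515}{1176} = \frac{2229}{14} - \frac{2515}{1176} = \frac{184721}{1176}$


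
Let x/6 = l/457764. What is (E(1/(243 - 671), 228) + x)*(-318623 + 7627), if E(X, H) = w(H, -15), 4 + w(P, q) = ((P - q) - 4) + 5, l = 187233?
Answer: -2876369815914/38147 ≈ -7.5402e+7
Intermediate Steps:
w(P, q) = -3 + P - q (w(P, q) = -4 + (((P - q) - 4) + 5) = -4 + ((-4 + P - q) + 5) = -4 + (1 + P - q) = -3 + P - q)
E(X, H) = 12 + H (E(X, H) = -3 + H - 1*(-15) = -3 + H + 15 = 12 + H)
x = 187233/76294 (x = 6*(187233/457764) = 6*(187233*(1/457764)) = 6*(62411/152588) = 187233/76294 ≈ 2.4541)
(E(1/(243 - 671), 228) + x)*(-318623 + 7627) = ((12 + 228) + 187233/76294)*(-318623 + 7627) = (240 + 187233/76294)*(-310996) = (18497793/76294)*(-310996) = -2876369815914/38147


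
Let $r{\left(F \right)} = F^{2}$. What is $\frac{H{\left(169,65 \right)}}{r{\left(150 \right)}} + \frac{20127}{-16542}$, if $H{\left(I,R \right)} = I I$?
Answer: $\frac{1088809}{20677500} \approx 0.052657$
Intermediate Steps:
$H{\left(I,R \right)} = I^{2}$
$\frac{H{\left(169,65 \right)}}{r{\left(150 \right)}} + \frac{20127}{-16542} = \frac{169^{2}}{150^{2}} + \frac{20127}{-16542} = \frac{28561}{22500} + 20127 \left(- \frac{1}{16542}\right) = 28561 \cdot \frac{1}{22500} - \frac{6709}{5514} = \frac{28561}{22500} - \frac{6709}{5514} = \frac{1088809}{20677500}$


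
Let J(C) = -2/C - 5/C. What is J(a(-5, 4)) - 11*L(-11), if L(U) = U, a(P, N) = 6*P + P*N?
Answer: 6057/50 ≈ 121.14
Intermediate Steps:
a(P, N) = 6*P + N*P
J(C) = -7/C
J(a(-5, 4)) - 11*L(-11) = -7*(-1/(5*(6 + 4))) - 11*(-11) = -7/((-5*10)) + 121 = -7/(-50) + 121 = -7*(-1/50) + 121 = 7/50 + 121 = 6057/50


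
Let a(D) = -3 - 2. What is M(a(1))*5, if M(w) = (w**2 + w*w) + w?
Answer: 225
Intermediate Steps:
a(D) = -5
M(w) = w + 2*w**2 (M(w) = (w**2 + w**2) + w = 2*w**2 + w = w + 2*w**2)
M(a(1))*5 = -5*(1 + 2*(-5))*5 = -5*(1 - 10)*5 = -5*(-9)*5 = 45*5 = 225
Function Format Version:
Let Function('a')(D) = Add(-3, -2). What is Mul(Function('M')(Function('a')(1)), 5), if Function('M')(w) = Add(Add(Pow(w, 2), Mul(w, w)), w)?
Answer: 225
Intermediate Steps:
Function('a')(D) = -5
Function('M')(w) = Add(w, Mul(2, Pow(w, 2))) (Function('M')(w) = Add(Add(Pow(w, 2), Pow(w, 2)), w) = Add(Mul(2, Pow(w, 2)), w) = Add(w, Mul(2, Pow(w, 2))))
Mul(Function('M')(Function('a')(1)), 5) = Mul(Mul(-5, Add(1, Mul(2, -5))), 5) = Mul(Mul(-5, Add(1, -10)), 5) = Mul(Mul(-5, -9), 5) = Mul(45, 5) = 225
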